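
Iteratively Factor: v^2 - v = (v)*(v - 1)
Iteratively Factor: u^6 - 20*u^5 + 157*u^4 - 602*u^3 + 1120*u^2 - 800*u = (u - 4)*(u^5 - 16*u^4 + 93*u^3 - 230*u^2 + 200*u) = u*(u - 4)*(u^4 - 16*u^3 + 93*u^2 - 230*u + 200) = u*(u - 5)*(u - 4)*(u^3 - 11*u^2 + 38*u - 40) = u*(u - 5)^2*(u - 4)*(u^2 - 6*u + 8) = u*(u - 5)^2*(u - 4)*(u - 2)*(u - 4)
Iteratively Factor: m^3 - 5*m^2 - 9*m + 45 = (m + 3)*(m^2 - 8*m + 15) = (m - 5)*(m + 3)*(m - 3)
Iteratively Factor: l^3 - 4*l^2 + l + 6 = (l - 3)*(l^2 - l - 2) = (l - 3)*(l + 1)*(l - 2)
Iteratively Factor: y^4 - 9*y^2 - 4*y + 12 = (y - 3)*(y^3 + 3*y^2 - 4) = (y - 3)*(y - 1)*(y^2 + 4*y + 4) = (y - 3)*(y - 1)*(y + 2)*(y + 2)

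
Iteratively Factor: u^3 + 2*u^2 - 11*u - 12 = (u + 4)*(u^2 - 2*u - 3) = (u - 3)*(u + 4)*(u + 1)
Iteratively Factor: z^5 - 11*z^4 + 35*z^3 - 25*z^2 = (z - 5)*(z^4 - 6*z^3 + 5*z^2) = (z - 5)*(z - 1)*(z^3 - 5*z^2) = (z - 5)^2*(z - 1)*(z^2) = z*(z - 5)^2*(z - 1)*(z)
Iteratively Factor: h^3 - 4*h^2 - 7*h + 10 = (h + 2)*(h^2 - 6*h + 5) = (h - 1)*(h + 2)*(h - 5)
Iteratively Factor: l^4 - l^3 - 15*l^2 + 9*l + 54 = (l + 3)*(l^3 - 4*l^2 - 3*l + 18) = (l - 3)*(l + 3)*(l^2 - l - 6) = (l - 3)*(l + 2)*(l + 3)*(l - 3)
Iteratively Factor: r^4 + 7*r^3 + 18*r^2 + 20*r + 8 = (r + 2)*(r^3 + 5*r^2 + 8*r + 4) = (r + 2)^2*(r^2 + 3*r + 2) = (r + 2)^3*(r + 1)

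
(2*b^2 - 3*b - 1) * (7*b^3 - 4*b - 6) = 14*b^5 - 21*b^4 - 15*b^3 + 22*b + 6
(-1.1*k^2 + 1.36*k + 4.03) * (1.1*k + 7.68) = -1.21*k^3 - 6.952*k^2 + 14.8778*k + 30.9504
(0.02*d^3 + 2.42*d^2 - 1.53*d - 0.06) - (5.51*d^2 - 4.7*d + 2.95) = 0.02*d^3 - 3.09*d^2 + 3.17*d - 3.01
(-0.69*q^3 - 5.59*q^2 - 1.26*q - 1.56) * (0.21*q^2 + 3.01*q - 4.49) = -0.1449*q^5 - 3.2508*q^4 - 13.9924*q^3 + 20.9789*q^2 + 0.9618*q + 7.0044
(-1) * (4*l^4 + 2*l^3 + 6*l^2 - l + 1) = -4*l^4 - 2*l^3 - 6*l^2 + l - 1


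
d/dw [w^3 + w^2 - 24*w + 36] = 3*w^2 + 2*w - 24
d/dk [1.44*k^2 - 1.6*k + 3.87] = 2.88*k - 1.6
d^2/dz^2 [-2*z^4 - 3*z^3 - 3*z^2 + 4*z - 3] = -24*z^2 - 18*z - 6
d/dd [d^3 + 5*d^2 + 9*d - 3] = 3*d^2 + 10*d + 9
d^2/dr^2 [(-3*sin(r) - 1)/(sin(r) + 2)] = 5*(2*sin(r) + cos(r)^2 + 1)/(sin(r) + 2)^3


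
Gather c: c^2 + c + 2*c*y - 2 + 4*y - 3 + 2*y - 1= c^2 + c*(2*y + 1) + 6*y - 6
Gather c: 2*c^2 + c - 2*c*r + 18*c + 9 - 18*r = 2*c^2 + c*(19 - 2*r) - 18*r + 9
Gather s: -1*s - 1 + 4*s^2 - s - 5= 4*s^2 - 2*s - 6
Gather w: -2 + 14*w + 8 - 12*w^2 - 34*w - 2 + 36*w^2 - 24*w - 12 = 24*w^2 - 44*w - 8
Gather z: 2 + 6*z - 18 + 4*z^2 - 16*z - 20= 4*z^2 - 10*z - 36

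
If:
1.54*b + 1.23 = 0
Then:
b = -0.80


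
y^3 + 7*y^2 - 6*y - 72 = (y - 3)*(y + 4)*(y + 6)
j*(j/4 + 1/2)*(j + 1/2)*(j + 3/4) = j^4/4 + 13*j^3/16 + 23*j^2/32 + 3*j/16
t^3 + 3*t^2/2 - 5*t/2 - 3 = (t - 3/2)*(t + 1)*(t + 2)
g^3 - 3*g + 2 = (g - 1)^2*(g + 2)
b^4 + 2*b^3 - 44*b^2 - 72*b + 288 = (b - 6)*(b - 2)*(b + 4)*(b + 6)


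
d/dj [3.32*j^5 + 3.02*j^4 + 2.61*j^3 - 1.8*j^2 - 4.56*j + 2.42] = 16.6*j^4 + 12.08*j^3 + 7.83*j^2 - 3.6*j - 4.56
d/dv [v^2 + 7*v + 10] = 2*v + 7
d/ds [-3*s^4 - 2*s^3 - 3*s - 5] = -12*s^3 - 6*s^2 - 3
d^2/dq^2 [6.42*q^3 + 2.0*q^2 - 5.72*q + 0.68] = 38.52*q + 4.0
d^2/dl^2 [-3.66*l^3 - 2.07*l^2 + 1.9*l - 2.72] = -21.96*l - 4.14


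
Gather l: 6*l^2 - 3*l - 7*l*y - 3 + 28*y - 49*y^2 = 6*l^2 + l*(-7*y - 3) - 49*y^2 + 28*y - 3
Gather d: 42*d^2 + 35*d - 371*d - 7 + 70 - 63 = 42*d^2 - 336*d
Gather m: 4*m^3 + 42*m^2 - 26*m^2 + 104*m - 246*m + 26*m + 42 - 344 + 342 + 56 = 4*m^3 + 16*m^2 - 116*m + 96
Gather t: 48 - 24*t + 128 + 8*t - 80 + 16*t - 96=0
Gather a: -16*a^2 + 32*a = -16*a^2 + 32*a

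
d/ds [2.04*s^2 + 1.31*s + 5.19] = 4.08*s + 1.31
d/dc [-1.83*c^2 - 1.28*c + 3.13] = -3.66*c - 1.28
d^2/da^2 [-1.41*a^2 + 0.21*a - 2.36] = -2.82000000000000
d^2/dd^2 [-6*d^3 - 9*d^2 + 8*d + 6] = -36*d - 18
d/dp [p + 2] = 1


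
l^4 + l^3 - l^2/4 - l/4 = l*(l - 1/2)*(l + 1/2)*(l + 1)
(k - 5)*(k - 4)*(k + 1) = k^3 - 8*k^2 + 11*k + 20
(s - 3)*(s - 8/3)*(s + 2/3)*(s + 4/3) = s^4 - 11*s^3/3 - 22*s^2/9 + 296*s/27 + 64/9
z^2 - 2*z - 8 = (z - 4)*(z + 2)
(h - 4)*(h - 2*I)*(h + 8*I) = h^3 - 4*h^2 + 6*I*h^2 + 16*h - 24*I*h - 64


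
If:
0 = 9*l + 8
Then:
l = -8/9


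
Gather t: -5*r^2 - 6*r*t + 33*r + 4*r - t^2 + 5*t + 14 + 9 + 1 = -5*r^2 + 37*r - t^2 + t*(5 - 6*r) + 24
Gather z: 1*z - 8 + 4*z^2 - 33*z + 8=4*z^2 - 32*z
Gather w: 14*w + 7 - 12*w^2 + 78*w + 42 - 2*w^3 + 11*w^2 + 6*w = -2*w^3 - w^2 + 98*w + 49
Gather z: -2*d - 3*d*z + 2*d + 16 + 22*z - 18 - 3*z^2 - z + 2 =-3*z^2 + z*(21 - 3*d)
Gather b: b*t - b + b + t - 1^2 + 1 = b*t + t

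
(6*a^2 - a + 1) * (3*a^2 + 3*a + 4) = 18*a^4 + 15*a^3 + 24*a^2 - a + 4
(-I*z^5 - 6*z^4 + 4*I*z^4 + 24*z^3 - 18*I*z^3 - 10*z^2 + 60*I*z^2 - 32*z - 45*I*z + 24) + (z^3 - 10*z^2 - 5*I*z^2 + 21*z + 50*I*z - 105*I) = -I*z^5 - 6*z^4 + 4*I*z^4 + 25*z^3 - 18*I*z^3 - 20*z^2 + 55*I*z^2 - 11*z + 5*I*z + 24 - 105*I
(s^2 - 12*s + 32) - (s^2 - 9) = 41 - 12*s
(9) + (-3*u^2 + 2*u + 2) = -3*u^2 + 2*u + 11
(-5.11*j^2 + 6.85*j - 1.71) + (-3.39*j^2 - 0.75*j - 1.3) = -8.5*j^2 + 6.1*j - 3.01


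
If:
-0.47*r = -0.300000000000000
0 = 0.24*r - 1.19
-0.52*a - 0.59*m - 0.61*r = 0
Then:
No Solution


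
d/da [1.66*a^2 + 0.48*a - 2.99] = 3.32*a + 0.48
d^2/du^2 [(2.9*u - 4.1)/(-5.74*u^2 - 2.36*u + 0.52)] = (-(2.9*u - 4.1)*(11.48*u + 2.36)*(22.96*u + 4.72) + (99.876*u - 33.38)*(5.74*u^2 + 2.36*u - 0.52))/(5.74*u^2 + 2.36*u - 0.52)^3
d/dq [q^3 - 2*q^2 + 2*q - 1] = 3*q^2 - 4*q + 2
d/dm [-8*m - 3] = -8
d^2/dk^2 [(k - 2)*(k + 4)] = 2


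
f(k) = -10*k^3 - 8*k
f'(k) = -30*k^2 - 8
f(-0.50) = 5.25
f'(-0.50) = -15.50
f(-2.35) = 148.58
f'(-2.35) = -173.68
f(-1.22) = 27.92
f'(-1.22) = -52.65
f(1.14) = -23.94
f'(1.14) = -46.99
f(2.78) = -237.09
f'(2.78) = -239.85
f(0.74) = -9.97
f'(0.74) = -24.43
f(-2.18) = 121.04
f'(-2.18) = -150.57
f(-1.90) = 83.79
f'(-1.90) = -116.30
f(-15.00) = 33870.00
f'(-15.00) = -6758.00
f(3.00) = -294.00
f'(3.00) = -278.00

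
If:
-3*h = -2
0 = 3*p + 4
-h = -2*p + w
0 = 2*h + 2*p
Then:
No Solution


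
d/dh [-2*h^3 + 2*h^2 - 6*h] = -6*h^2 + 4*h - 6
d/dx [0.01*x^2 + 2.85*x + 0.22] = 0.02*x + 2.85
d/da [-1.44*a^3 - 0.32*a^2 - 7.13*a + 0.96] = -4.32*a^2 - 0.64*a - 7.13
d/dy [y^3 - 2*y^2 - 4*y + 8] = 3*y^2 - 4*y - 4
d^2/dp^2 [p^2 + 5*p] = 2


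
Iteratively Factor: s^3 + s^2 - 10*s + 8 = (s + 4)*(s^2 - 3*s + 2) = (s - 1)*(s + 4)*(s - 2)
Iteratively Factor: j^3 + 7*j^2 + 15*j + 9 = (j + 1)*(j^2 + 6*j + 9) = (j + 1)*(j + 3)*(j + 3)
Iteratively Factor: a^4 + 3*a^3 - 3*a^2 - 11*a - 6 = (a + 3)*(a^3 - 3*a - 2) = (a + 1)*(a + 3)*(a^2 - a - 2) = (a - 2)*(a + 1)*(a + 3)*(a + 1)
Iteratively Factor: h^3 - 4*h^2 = (h - 4)*(h^2) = h*(h - 4)*(h)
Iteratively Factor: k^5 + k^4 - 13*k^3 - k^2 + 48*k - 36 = (k - 1)*(k^4 + 2*k^3 - 11*k^2 - 12*k + 36) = (k - 2)*(k - 1)*(k^3 + 4*k^2 - 3*k - 18) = (k - 2)^2*(k - 1)*(k^2 + 6*k + 9) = (k - 2)^2*(k - 1)*(k + 3)*(k + 3)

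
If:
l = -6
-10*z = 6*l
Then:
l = -6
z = 18/5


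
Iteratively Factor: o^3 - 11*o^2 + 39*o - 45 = (o - 3)*(o^2 - 8*o + 15) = (o - 3)^2*(o - 5)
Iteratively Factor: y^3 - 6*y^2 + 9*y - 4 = (y - 4)*(y^2 - 2*y + 1) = (y - 4)*(y - 1)*(y - 1)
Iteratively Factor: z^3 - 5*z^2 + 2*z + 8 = (z - 2)*(z^2 - 3*z - 4) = (z - 4)*(z - 2)*(z + 1)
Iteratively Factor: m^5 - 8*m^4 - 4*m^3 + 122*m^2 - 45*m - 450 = (m - 5)*(m^4 - 3*m^3 - 19*m^2 + 27*m + 90) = (m - 5)*(m + 3)*(m^3 - 6*m^2 - m + 30) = (m - 5)^2*(m + 3)*(m^2 - m - 6) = (m - 5)^2*(m + 2)*(m + 3)*(m - 3)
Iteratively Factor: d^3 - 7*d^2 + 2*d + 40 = (d - 5)*(d^2 - 2*d - 8) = (d - 5)*(d + 2)*(d - 4)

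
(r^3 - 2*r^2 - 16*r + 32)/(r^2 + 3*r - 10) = (r^2 - 16)/(r + 5)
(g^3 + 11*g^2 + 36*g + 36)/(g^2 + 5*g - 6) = (g^2 + 5*g + 6)/(g - 1)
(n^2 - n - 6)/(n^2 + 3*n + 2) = (n - 3)/(n + 1)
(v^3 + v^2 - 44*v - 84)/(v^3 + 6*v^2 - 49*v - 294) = (v + 2)/(v + 7)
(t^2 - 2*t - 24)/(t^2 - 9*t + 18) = (t + 4)/(t - 3)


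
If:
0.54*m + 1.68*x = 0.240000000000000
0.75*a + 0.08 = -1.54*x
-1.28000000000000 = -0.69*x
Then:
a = -3.92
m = -5.33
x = 1.86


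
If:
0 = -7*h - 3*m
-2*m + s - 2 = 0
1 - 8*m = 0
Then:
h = -3/56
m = 1/8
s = 9/4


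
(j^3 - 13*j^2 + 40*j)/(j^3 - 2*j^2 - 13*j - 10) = j*(j - 8)/(j^2 + 3*j + 2)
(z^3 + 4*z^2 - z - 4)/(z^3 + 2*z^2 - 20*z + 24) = (z^3 + 4*z^2 - z - 4)/(z^3 + 2*z^2 - 20*z + 24)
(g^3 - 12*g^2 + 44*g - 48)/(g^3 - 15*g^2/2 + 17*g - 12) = 2*(g - 6)/(2*g - 3)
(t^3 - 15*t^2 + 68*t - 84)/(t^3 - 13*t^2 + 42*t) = (t - 2)/t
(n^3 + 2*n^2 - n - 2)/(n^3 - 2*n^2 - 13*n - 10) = (n - 1)/(n - 5)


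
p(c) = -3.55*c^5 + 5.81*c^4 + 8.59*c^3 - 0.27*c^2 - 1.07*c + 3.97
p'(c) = -17.75*c^4 + 23.24*c^3 + 25.77*c^2 - 0.54*c - 1.07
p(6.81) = -36802.40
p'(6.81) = -29645.63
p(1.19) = 19.97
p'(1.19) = 38.35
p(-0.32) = 4.08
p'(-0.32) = 0.79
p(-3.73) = 3246.20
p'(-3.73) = -4282.41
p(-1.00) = 5.54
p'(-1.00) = -15.75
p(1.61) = 38.03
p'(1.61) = 42.58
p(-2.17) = 216.89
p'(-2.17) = -509.61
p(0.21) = 3.82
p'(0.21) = 0.13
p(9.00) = -165269.96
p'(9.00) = -97434.35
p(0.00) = 3.97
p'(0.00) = -1.07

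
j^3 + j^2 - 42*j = j*(j - 6)*(j + 7)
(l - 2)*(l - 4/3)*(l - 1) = l^3 - 13*l^2/3 + 6*l - 8/3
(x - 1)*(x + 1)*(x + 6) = x^3 + 6*x^2 - x - 6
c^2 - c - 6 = (c - 3)*(c + 2)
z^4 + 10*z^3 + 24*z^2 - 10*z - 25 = (z - 1)*(z + 1)*(z + 5)^2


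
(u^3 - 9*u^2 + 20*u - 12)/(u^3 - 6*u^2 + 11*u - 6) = (u - 6)/(u - 3)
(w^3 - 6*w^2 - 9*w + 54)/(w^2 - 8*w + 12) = (w^2 - 9)/(w - 2)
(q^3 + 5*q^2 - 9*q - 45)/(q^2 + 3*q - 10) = (q^2 - 9)/(q - 2)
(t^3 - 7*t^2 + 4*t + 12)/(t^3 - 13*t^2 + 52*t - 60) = (t + 1)/(t - 5)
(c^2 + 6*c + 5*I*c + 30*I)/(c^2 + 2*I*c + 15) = (c + 6)/(c - 3*I)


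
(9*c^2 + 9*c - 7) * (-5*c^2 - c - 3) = -45*c^4 - 54*c^3 - c^2 - 20*c + 21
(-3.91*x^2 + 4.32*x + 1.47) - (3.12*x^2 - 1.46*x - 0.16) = -7.03*x^2 + 5.78*x + 1.63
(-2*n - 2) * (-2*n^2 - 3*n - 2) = 4*n^3 + 10*n^2 + 10*n + 4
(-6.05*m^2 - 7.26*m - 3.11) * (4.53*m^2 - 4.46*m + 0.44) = -27.4065*m^4 - 5.9048*m^3 + 15.6293*m^2 + 10.6762*m - 1.3684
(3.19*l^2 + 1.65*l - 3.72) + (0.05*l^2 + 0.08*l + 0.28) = 3.24*l^2 + 1.73*l - 3.44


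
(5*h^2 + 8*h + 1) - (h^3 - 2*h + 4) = -h^3 + 5*h^2 + 10*h - 3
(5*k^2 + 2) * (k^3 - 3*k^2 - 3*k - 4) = 5*k^5 - 15*k^4 - 13*k^3 - 26*k^2 - 6*k - 8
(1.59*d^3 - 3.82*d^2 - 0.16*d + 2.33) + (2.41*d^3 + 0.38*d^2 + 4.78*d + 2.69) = 4.0*d^3 - 3.44*d^2 + 4.62*d + 5.02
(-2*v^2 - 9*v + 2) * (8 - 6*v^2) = 12*v^4 + 54*v^3 - 28*v^2 - 72*v + 16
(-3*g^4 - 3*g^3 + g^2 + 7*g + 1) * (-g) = 3*g^5 + 3*g^4 - g^3 - 7*g^2 - g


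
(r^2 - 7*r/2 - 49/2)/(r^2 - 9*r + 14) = (r + 7/2)/(r - 2)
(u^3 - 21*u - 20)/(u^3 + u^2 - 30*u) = (u^2 + 5*u + 4)/(u*(u + 6))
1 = 1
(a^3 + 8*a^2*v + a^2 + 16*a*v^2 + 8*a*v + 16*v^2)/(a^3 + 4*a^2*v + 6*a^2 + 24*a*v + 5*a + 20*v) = (a + 4*v)/(a + 5)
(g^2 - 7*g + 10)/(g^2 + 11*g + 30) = (g^2 - 7*g + 10)/(g^2 + 11*g + 30)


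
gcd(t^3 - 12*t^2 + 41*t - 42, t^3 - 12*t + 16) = t - 2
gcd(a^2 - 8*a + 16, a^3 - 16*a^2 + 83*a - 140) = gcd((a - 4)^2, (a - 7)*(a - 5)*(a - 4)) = a - 4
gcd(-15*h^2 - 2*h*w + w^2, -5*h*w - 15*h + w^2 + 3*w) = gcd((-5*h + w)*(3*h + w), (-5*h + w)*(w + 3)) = -5*h + w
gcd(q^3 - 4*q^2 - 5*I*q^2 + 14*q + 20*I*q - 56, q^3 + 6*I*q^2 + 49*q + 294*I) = q - 7*I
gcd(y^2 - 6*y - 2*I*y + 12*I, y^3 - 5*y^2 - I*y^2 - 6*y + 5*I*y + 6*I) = y - 6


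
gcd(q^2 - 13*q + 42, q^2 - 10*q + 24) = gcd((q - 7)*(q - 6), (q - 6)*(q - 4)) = q - 6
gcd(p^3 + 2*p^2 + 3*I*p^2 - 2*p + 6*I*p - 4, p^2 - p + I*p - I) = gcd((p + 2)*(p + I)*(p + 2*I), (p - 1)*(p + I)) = p + I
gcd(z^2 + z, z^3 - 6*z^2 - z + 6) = z + 1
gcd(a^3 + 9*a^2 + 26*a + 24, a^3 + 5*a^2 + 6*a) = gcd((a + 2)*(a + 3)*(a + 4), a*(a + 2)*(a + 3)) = a^2 + 5*a + 6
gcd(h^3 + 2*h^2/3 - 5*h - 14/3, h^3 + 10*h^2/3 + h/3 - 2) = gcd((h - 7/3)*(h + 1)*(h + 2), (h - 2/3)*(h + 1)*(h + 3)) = h + 1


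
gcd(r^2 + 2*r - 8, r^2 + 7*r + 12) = r + 4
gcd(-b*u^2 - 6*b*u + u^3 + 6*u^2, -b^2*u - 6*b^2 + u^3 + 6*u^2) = -b*u - 6*b + u^2 + 6*u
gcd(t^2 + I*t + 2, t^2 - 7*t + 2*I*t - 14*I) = t + 2*I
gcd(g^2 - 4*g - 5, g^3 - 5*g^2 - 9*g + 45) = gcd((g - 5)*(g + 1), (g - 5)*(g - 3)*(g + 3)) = g - 5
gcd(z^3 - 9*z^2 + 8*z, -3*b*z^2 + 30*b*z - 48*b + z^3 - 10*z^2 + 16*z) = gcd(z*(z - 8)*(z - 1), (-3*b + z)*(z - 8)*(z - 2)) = z - 8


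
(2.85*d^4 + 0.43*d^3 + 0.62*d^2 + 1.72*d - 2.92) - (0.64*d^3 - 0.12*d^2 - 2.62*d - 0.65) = 2.85*d^4 - 0.21*d^3 + 0.74*d^2 + 4.34*d - 2.27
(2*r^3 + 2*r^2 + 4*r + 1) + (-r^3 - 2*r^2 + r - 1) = r^3 + 5*r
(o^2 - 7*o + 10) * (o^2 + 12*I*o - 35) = o^4 - 7*o^3 + 12*I*o^3 - 25*o^2 - 84*I*o^2 + 245*o + 120*I*o - 350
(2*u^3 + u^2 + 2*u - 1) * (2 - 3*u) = -6*u^4 + u^3 - 4*u^2 + 7*u - 2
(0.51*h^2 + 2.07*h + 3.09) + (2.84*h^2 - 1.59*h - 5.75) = 3.35*h^2 + 0.48*h - 2.66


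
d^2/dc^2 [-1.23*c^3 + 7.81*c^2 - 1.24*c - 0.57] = 15.62 - 7.38*c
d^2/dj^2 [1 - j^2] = -2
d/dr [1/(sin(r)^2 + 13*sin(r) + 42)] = -(2*sin(r) + 13)*cos(r)/(sin(r)^2 + 13*sin(r) + 42)^2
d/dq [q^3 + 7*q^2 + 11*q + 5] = 3*q^2 + 14*q + 11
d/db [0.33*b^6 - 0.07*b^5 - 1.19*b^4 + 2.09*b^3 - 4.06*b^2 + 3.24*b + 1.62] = 1.98*b^5 - 0.35*b^4 - 4.76*b^3 + 6.27*b^2 - 8.12*b + 3.24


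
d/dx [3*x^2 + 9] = 6*x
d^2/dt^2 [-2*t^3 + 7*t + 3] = -12*t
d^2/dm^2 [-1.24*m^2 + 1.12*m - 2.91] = -2.48000000000000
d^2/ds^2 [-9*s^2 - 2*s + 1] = -18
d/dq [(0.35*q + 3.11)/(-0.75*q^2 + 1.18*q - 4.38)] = (0.2625*q^2 + 4.665*q - 5.2028)/(0.5625*q^4 - 1.77*q^3 + 7.9624*q^2 - 10.3368*q + 19.1844)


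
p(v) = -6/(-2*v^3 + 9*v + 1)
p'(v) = -6*(6*v^2 - 9)/(-2*v^3 + 9*v + 1)^2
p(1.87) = -1.26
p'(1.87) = -3.18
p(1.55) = -0.80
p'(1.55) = -0.58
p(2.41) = 1.13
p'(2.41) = -5.51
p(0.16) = -2.47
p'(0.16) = 8.98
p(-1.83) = 1.87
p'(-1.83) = -6.45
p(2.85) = 0.31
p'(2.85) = -0.62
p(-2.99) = -0.22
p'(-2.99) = -0.35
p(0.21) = -2.09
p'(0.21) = 6.36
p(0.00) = -6.00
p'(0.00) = 54.00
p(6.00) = 0.02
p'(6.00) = -0.00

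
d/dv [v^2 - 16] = 2*v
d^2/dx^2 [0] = 0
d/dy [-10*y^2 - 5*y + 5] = -20*y - 5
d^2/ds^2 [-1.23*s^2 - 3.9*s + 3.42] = -2.46000000000000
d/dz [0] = 0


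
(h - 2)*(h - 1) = h^2 - 3*h + 2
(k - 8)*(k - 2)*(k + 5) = k^3 - 5*k^2 - 34*k + 80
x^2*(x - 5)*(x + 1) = x^4 - 4*x^3 - 5*x^2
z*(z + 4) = z^2 + 4*z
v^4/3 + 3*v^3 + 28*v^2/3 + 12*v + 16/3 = (v/3 + 1/3)*(v + 2)^2*(v + 4)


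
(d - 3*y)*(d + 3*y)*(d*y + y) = d^3*y + d^2*y - 9*d*y^3 - 9*y^3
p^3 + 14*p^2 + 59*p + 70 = (p + 2)*(p + 5)*(p + 7)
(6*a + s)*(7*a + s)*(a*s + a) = 42*a^3*s + 42*a^3 + 13*a^2*s^2 + 13*a^2*s + a*s^3 + a*s^2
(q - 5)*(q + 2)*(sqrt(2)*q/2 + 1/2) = sqrt(2)*q^3/2 - 3*sqrt(2)*q^2/2 + q^2/2 - 5*sqrt(2)*q - 3*q/2 - 5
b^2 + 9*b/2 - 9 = (b - 3/2)*(b + 6)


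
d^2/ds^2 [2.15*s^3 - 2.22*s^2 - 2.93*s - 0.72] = 12.9*s - 4.44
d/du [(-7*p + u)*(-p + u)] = -8*p + 2*u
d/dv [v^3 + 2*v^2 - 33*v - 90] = 3*v^2 + 4*v - 33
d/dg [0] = 0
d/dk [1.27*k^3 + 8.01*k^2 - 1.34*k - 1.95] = 3.81*k^2 + 16.02*k - 1.34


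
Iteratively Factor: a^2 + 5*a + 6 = (a + 2)*(a + 3)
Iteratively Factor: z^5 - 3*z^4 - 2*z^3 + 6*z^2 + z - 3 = (z + 1)*(z^4 - 4*z^3 + 2*z^2 + 4*z - 3) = (z - 3)*(z + 1)*(z^3 - z^2 - z + 1) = (z - 3)*(z + 1)^2*(z^2 - 2*z + 1) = (z - 3)*(z - 1)*(z + 1)^2*(z - 1)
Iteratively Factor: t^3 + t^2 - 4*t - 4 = (t + 2)*(t^2 - t - 2) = (t - 2)*(t + 2)*(t + 1)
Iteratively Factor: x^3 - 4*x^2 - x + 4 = (x - 4)*(x^2 - 1) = (x - 4)*(x - 1)*(x + 1)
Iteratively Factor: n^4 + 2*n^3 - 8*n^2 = (n)*(n^3 + 2*n^2 - 8*n) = n^2*(n^2 + 2*n - 8) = n^2*(n - 2)*(n + 4)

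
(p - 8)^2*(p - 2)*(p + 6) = p^4 - 12*p^3 - 12*p^2 + 448*p - 768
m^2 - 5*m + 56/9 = (m - 8/3)*(m - 7/3)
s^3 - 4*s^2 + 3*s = s*(s - 3)*(s - 1)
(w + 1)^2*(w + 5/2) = w^3 + 9*w^2/2 + 6*w + 5/2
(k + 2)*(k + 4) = k^2 + 6*k + 8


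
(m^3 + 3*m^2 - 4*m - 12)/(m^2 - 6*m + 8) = (m^2 + 5*m + 6)/(m - 4)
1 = 1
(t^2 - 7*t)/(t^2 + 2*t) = (t - 7)/(t + 2)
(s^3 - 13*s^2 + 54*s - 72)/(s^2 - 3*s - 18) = (s^2 - 7*s + 12)/(s + 3)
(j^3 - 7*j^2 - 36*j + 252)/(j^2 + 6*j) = j - 13 + 42/j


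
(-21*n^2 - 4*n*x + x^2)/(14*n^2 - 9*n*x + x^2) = (3*n + x)/(-2*n + x)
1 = 1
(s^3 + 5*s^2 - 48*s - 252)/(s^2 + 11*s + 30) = (s^2 - s - 42)/(s + 5)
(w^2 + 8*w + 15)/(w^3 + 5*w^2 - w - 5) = (w + 3)/(w^2 - 1)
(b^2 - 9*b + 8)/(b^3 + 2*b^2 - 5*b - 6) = (b^2 - 9*b + 8)/(b^3 + 2*b^2 - 5*b - 6)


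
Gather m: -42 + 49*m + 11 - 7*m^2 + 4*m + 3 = -7*m^2 + 53*m - 28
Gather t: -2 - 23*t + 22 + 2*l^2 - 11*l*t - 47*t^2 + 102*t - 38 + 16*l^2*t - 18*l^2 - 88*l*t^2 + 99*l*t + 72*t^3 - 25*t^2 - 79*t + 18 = -16*l^2 + 72*t^3 + t^2*(-88*l - 72) + t*(16*l^2 + 88*l)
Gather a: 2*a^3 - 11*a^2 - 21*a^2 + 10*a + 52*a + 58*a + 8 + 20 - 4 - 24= 2*a^3 - 32*a^2 + 120*a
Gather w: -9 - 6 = -15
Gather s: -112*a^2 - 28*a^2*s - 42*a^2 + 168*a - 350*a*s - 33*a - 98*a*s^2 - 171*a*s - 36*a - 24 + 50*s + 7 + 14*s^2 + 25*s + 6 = -154*a^2 + 99*a + s^2*(14 - 98*a) + s*(-28*a^2 - 521*a + 75) - 11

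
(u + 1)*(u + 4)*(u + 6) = u^3 + 11*u^2 + 34*u + 24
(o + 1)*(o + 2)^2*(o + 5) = o^4 + 10*o^3 + 33*o^2 + 44*o + 20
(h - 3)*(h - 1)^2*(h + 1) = h^4 - 4*h^3 + 2*h^2 + 4*h - 3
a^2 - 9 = (a - 3)*(a + 3)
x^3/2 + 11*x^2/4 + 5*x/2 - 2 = (x/2 + 1)*(x - 1/2)*(x + 4)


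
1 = 1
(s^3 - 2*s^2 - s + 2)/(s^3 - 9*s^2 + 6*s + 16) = (s - 1)/(s - 8)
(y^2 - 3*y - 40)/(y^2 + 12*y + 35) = (y - 8)/(y + 7)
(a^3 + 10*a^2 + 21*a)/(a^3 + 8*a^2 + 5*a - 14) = a*(a + 3)/(a^2 + a - 2)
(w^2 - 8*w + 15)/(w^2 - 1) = (w^2 - 8*w + 15)/(w^2 - 1)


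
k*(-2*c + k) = -2*c*k + k^2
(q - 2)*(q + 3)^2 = q^3 + 4*q^2 - 3*q - 18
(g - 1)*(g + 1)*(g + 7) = g^3 + 7*g^2 - g - 7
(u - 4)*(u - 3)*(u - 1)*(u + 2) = u^4 - 6*u^3 + 3*u^2 + 26*u - 24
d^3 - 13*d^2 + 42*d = d*(d - 7)*(d - 6)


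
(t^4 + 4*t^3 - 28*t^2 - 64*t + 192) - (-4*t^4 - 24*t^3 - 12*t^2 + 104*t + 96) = 5*t^4 + 28*t^3 - 16*t^2 - 168*t + 96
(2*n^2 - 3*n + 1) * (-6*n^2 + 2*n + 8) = -12*n^4 + 22*n^3 + 4*n^2 - 22*n + 8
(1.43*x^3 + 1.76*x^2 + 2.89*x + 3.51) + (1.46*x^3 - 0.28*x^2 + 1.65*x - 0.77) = 2.89*x^3 + 1.48*x^2 + 4.54*x + 2.74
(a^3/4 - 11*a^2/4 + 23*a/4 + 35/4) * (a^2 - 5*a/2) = a^5/4 - 27*a^4/8 + 101*a^3/8 - 45*a^2/8 - 175*a/8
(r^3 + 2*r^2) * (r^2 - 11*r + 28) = r^5 - 9*r^4 + 6*r^3 + 56*r^2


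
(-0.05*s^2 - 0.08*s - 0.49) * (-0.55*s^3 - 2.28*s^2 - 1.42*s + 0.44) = 0.0275*s^5 + 0.158*s^4 + 0.5229*s^3 + 1.2088*s^2 + 0.6606*s - 0.2156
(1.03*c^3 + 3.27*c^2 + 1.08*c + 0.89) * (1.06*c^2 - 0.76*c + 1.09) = 1.0918*c^5 + 2.6834*c^4 - 0.2177*c^3 + 3.6869*c^2 + 0.5008*c + 0.9701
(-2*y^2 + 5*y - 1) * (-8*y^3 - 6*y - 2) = 16*y^5 - 40*y^4 + 20*y^3 - 26*y^2 - 4*y + 2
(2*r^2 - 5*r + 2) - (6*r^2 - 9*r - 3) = -4*r^2 + 4*r + 5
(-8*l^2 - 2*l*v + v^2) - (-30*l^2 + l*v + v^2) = 22*l^2 - 3*l*v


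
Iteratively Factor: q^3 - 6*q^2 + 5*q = (q - 1)*(q^2 - 5*q) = (q - 5)*(q - 1)*(q)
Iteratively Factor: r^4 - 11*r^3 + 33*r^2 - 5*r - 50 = (r - 5)*(r^3 - 6*r^2 + 3*r + 10) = (r - 5)*(r - 2)*(r^2 - 4*r - 5) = (r - 5)*(r - 2)*(r + 1)*(r - 5)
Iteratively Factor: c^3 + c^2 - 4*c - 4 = (c + 1)*(c^2 - 4) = (c + 1)*(c + 2)*(c - 2)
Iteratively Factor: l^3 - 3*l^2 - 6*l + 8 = (l - 1)*(l^2 - 2*l - 8) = (l - 4)*(l - 1)*(l + 2)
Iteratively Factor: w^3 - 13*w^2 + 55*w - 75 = (w - 5)*(w^2 - 8*w + 15) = (w - 5)*(w - 3)*(w - 5)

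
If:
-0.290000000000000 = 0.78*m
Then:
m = -0.37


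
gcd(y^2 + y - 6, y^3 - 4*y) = y - 2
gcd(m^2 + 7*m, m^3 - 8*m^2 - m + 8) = 1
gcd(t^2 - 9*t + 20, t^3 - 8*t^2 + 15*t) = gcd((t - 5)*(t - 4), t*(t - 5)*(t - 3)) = t - 5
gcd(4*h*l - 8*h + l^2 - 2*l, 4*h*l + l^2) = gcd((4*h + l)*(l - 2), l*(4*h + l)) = 4*h + l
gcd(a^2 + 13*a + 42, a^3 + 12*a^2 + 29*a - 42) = a^2 + 13*a + 42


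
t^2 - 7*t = t*(t - 7)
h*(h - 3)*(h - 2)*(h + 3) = h^4 - 2*h^3 - 9*h^2 + 18*h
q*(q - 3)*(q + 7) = q^3 + 4*q^2 - 21*q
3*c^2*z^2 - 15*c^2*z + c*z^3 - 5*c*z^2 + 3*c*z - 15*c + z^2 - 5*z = (3*c + z)*(z - 5)*(c*z + 1)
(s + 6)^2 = s^2 + 12*s + 36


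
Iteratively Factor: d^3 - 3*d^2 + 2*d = (d - 2)*(d^2 - d) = (d - 2)*(d - 1)*(d)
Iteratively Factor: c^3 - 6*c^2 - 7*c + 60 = (c - 4)*(c^2 - 2*c - 15) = (c - 5)*(c - 4)*(c + 3)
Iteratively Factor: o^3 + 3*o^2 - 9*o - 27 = (o + 3)*(o^2 - 9) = (o - 3)*(o + 3)*(o + 3)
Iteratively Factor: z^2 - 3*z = (z - 3)*(z)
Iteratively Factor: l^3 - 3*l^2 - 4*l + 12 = (l - 3)*(l^2 - 4) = (l - 3)*(l - 2)*(l + 2)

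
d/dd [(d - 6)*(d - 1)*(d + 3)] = 3*d^2 - 8*d - 15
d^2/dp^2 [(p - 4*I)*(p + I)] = 2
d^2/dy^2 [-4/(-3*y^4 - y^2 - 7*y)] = 8*(-y*(18*y^2 + 1)*(3*y^3 + y + 7) + (12*y^3 + 2*y + 7)^2)/(y^3*(3*y^3 + y + 7)^3)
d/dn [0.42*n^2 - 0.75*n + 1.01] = 0.84*n - 0.75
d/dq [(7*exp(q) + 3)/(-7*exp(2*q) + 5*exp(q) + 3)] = (49*exp(2*q) + 42*exp(q) + 6)*exp(q)/(49*exp(4*q) - 70*exp(3*q) - 17*exp(2*q) + 30*exp(q) + 9)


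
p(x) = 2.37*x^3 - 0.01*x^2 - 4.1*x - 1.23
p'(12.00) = 1019.50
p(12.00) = 4043.49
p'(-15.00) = 1595.95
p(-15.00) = -7940.73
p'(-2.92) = 56.58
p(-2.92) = -48.35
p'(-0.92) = 1.94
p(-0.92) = 0.69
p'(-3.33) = 74.81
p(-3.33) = -75.20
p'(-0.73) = -0.30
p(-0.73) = 0.84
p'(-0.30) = -3.45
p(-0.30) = -0.06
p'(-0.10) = -4.03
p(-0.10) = -0.82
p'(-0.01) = -4.10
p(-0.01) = -1.19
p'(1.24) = 6.81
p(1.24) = -1.81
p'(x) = 7.11*x^2 - 0.02*x - 4.1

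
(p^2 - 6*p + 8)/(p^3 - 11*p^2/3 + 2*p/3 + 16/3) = 3*(p - 4)/(3*p^2 - 5*p - 8)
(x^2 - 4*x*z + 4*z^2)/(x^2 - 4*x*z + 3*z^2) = (x^2 - 4*x*z + 4*z^2)/(x^2 - 4*x*z + 3*z^2)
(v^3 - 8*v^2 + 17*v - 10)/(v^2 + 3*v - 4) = (v^2 - 7*v + 10)/(v + 4)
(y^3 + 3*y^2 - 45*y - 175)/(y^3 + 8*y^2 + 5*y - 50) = (y - 7)/(y - 2)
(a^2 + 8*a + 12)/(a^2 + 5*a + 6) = (a + 6)/(a + 3)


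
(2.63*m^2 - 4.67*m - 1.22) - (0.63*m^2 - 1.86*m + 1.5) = 2.0*m^2 - 2.81*m - 2.72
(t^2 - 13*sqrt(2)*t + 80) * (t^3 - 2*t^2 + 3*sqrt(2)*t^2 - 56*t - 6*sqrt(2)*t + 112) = t^5 - 10*sqrt(2)*t^4 - 2*t^4 - 54*t^3 + 20*sqrt(2)*t^3 + 108*t^2 + 968*sqrt(2)*t^2 - 4480*t - 1936*sqrt(2)*t + 8960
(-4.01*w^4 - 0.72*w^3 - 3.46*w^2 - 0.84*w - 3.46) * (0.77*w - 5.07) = -3.0877*w^5 + 19.7763*w^4 + 0.9862*w^3 + 16.8954*w^2 + 1.5946*w + 17.5422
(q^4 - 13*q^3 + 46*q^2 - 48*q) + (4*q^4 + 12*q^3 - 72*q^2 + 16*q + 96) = 5*q^4 - q^3 - 26*q^2 - 32*q + 96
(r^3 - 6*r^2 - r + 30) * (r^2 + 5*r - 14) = r^5 - r^4 - 45*r^3 + 109*r^2 + 164*r - 420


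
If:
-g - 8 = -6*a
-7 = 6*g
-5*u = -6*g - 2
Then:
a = 41/36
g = -7/6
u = -1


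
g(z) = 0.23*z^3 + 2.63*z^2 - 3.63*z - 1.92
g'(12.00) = 158.85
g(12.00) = 730.68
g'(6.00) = 52.77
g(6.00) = 120.66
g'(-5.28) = -12.17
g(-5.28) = 56.71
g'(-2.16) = -11.77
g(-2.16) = 15.87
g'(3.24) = 20.66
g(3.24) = 21.75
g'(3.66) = 24.86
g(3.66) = 31.30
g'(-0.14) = -4.35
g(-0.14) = -1.36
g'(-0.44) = -5.81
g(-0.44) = 0.17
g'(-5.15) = -12.42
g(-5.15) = 55.11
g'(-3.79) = -13.65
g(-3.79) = 37.09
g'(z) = 0.69*z^2 + 5.26*z - 3.63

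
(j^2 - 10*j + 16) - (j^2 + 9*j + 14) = 2 - 19*j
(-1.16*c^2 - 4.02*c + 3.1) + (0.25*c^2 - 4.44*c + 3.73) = -0.91*c^2 - 8.46*c + 6.83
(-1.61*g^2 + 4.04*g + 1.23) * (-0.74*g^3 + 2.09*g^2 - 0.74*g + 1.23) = 1.1914*g^5 - 6.3545*g^4 + 8.7248*g^3 - 2.3992*g^2 + 4.059*g + 1.5129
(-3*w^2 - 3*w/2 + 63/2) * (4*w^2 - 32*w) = -12*w^4 + 90*w^3 + 174*w^2 - 1008*w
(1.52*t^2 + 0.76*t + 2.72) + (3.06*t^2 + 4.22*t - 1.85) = 4.58*t^2 + 4.98*t + 0.87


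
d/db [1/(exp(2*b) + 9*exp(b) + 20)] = (-2*exp(b) - 9)*exp(b)/(exp(2*b) + 9*exp(b) + 20)^2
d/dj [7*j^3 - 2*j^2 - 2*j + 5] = 21*j^2 - 4*j - 2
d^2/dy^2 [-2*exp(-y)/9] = -2*exp(-y)/9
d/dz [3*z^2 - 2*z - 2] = 6*z - 2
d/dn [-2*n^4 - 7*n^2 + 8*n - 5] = -8*n^3 - 14*n + 8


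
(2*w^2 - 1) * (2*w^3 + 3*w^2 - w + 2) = 4*w^5 + 6*w^4 - 4*w^3 + w^2 + w - 2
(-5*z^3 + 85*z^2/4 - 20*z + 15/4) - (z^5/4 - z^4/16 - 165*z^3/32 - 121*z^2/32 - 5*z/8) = -z^5/4 + z^4/16 + 5*z^3/32 + 801*z^2/32 - 155*z/8 + 15/4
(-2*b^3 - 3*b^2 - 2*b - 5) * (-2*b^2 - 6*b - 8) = 4*b^5 + 18*b^4 + 38*b^3 + 46*b^2 + 46*b + 40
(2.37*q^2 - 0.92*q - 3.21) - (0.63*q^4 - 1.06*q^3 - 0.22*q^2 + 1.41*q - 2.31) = -0.63*q^4 + 1.06*q^3 + 2.59*q^2 - 2.33*q - 0.9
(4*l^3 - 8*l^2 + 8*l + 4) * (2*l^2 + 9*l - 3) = 8*l^5 + 20*l^4 - 68*l^3 + 104*l^2 + 12*l - 12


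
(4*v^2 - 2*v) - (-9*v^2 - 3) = 13*v^2 - 2*v + 3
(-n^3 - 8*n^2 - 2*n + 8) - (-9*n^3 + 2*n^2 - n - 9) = 8*n^3 - 10*n^2 - n + 17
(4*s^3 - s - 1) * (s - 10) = 4*s^4 - 40*s^3 - s^2 + 9*s + 10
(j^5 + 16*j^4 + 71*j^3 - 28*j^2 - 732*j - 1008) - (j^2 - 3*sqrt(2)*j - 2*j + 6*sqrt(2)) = j^5 + 16*j^4 + 71*j^3 - 29*j^2 - 730*j + 3*sqrt(2)*j - 1008 - 6*sqrt(2)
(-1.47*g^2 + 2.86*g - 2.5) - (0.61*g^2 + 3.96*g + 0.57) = -2.08*g^2 - 1.1*g - 3.07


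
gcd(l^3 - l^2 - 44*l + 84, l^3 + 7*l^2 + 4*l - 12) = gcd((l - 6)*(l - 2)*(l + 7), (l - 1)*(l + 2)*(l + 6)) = 1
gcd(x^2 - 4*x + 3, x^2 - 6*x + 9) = x - 3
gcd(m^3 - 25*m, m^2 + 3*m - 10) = m + 5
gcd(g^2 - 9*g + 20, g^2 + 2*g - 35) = g - 5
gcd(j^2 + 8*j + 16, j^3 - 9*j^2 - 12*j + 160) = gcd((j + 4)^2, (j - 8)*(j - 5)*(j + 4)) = j + 4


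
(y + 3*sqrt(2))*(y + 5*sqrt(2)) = y^2 + 8*sqrt(2)*y + 30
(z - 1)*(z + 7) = z^2 + 6*z - 7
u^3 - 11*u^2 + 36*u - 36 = (u - 6)*(u - 3)*(u - 2)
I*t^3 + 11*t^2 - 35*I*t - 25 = (t - 5*I)^2*(I*t + 1)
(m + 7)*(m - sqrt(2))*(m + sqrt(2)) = m^3 + 7*m^2 - 2*m - 14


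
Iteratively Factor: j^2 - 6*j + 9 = (j - 3)*(j - 3)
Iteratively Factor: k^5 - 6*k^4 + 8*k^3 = (k)*(k^4 - 6*k^3 + 8*k^2) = k*(k - 2)*(k^3 - 4*k^2) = k^2*(k - 2)*(k^2 - 4*k) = k^2*(k - 4)*(k - 2)*(k)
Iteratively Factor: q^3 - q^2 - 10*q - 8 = (q + 2)*(q^2 - 3*q - 4) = (q - 4)*(q + 2)*(q + 1)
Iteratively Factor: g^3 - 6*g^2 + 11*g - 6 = (g - 1)*(g^2 - 5*g + 6) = (g - 3)*(g - 1)*(g - 2)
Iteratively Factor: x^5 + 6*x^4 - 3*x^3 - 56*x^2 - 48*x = (x + 4)*(x^4 + 2*x^3 - 11*x^2 - 12*x) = (x - 3)*(x + 4)*(x^3 + 5*x^2 + 4*x) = (x - 3)*(x + 1)*(x + 4)*(x^2 + 4*x) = (x - 3)*(x + 1)*(x + 4)^2*(x)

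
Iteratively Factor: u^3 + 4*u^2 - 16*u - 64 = (u - 4)*(u^2 + 8*u + 16) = (u - 4)*(u + 4)*(u + 4)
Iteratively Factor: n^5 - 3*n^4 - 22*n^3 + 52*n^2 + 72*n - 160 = (n - 5)*(n^4 + 2*n^3 - 12*n^2 - 8*n + 32) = (n - 5)*(n + 2)*(n^3 - 12*n + 16) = (n - 5)*(n - 2)*(n + 2)*(n^2 + 2*n - 8) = (n - 5)*(n - 2)*(n + 2)*(n + 4)*(n - 2)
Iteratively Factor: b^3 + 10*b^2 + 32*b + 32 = (b + 2)*(b^2 + 8*b + 16) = (b + 2)*(b + 4)*(b + 4)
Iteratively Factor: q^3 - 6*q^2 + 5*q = (q - 5)*(q^2 - q) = q*(q - 5)*(q - 1)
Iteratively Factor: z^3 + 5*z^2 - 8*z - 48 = (z + 4)*(z^2 + z - 12) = (z - 3)*(z + 4)*(z + 4)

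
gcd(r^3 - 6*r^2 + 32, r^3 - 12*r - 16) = r^2 - 2*r - 8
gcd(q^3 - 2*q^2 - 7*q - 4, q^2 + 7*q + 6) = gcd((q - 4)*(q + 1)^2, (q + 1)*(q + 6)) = q + 1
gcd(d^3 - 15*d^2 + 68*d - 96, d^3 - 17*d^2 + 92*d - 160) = d^2 - 12*d + 32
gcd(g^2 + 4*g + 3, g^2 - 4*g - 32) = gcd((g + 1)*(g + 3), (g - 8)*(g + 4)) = 1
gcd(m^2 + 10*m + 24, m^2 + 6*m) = m + 6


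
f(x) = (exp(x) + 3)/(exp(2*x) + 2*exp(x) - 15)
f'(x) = (exp(x) + 3)*(-2*exp(2*x) - 2*exp(x))/(exp(2*x) + 2*exp(x) - 15)^2 + exp(x)/(exp(2*x) + 2*exp(x) - 15)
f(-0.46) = -0.27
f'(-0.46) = -0.09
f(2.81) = 0.07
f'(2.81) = -0.08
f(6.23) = 0.00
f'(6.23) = -0.00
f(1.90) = 0.22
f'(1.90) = -0.38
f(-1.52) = -0.22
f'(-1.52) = -0.02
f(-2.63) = -0.21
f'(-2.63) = -0.01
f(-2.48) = -0.21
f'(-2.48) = -0.01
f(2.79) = 0.07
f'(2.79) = -0.08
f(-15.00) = -0.20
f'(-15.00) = 0.00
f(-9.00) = -0.20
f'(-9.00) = 0.00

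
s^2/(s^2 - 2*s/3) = 3*s/(3*s - 2)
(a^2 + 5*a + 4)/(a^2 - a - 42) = (a^2 + 5*a + 4)/(a^2 - a - 42)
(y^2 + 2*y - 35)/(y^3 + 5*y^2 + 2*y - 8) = (y^2 + 2*y - 35)/(y^3 + 5*y^2 + 2*y - 8)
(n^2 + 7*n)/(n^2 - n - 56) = n/(n - 8)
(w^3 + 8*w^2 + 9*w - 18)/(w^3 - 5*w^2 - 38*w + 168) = (w^2 + 2*w - 3)/(w^2 - 11*w + 28)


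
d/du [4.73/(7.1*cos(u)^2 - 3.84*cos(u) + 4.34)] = (67.166*cos(u) - 18.1632)*sin(u)/(7.1*cos(u)^2 - 3.84*cos(u) + 4.34)^2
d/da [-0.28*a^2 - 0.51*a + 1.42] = -0.56*a - 0.51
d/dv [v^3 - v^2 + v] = 3*v^2 - 2*v + 1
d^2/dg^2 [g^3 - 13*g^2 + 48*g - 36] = 6*g - 26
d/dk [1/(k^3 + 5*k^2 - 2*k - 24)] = (-3*k^2 - 10*k + 2)/(k^3 + 5*k^2 - 2*k - 24)^2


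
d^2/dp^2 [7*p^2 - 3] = 14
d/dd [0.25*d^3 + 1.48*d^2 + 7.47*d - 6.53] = 0.75*d^2 + 2.96*d + 7.47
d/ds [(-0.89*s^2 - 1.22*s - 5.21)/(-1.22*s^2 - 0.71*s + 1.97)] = (-0.8565*s^2 - 16.219*s - 6.1025)/(1.4884*s^4 + 1.7324*s^3 - 4.3027*s^2 - 2.7974*s + 3.8809)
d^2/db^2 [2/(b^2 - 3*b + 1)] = 4*(-b^2 + 3*b + (2*b - 3)^2 - 1)/(b^2 - 3*b + 1)^3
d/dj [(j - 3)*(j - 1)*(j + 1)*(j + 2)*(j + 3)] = 5*j^4 + 8*j^3 - 30*j^2 - 40*j + 9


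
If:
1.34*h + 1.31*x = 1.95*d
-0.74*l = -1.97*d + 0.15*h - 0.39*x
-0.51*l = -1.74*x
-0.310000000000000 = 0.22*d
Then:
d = -1.41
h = -0.84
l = -4.24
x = -1.24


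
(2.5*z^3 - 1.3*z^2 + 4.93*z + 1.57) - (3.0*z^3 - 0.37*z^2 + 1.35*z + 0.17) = -0.5*z^3 - 0.93*z^2 + 3.58*z + 1.4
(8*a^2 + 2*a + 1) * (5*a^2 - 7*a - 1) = 40*a^4 - 46*a^3 - 17*a^2 - 9*a - 1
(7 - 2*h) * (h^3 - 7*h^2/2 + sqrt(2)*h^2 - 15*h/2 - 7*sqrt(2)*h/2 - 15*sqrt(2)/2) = -2*h^4 - 2*sqrt(2)*h^3 + 14*h^3 - 19*h^2/2 + 14*sqrt(2)*h^2 - 105*h/2 - 19*sqrt(2)*h/2 - 105*sqrt(2)/2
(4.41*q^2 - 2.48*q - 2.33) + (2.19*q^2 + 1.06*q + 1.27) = 6.6*q^2 - 1.42*q - 1.06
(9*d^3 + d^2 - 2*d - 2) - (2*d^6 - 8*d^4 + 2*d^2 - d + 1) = -2*d^6 + 8*d^4 + 9*d^3 - d^2 - d - 3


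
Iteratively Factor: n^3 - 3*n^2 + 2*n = (n - 1)*(n^2 - 2*n) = n*(n - 1)*(n - 2)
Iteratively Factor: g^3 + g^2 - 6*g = (g)*(g^2 + g - 6) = g*(g - 2)*(g + 3)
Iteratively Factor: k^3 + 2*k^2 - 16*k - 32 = (k - 4)*(k^2 + 6*k + 8) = (k - 4)*(k + 2)*(k + 4)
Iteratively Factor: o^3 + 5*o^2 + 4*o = (o)*(o^2 + 5*o + 4) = o*(o + 4)*(o + 1)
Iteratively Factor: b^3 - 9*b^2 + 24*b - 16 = (b - 1)*(b^2 - 8*b + 16) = (b - 4)*(b - 1)*(b - 4)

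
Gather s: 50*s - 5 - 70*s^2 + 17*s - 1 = -70*s^2 + 67*s - 6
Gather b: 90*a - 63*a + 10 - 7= 27*a + 3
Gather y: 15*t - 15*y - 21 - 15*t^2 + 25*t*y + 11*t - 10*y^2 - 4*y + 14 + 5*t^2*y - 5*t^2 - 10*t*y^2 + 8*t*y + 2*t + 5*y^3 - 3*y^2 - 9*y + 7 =-20*t^2 + 28*t + 5*y^3 + y^2*(-10*t - 13) + y*(5*t^2 + 33*t - 28)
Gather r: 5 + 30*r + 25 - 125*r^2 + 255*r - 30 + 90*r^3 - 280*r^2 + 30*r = 90*r^3 - 405*r^2 + 315*r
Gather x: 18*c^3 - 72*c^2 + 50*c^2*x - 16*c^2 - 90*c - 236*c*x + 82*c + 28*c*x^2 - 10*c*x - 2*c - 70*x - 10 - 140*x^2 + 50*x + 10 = 18*c^3 - 88*c^2 - 10*c + x^2*(28*c - 140) + x*(50*c^2 - 246*c - 20)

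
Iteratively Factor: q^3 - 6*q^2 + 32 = (q + 2)*(q^2 - 8*q + 16) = (q - 4)*(q + 2)*(q - 4)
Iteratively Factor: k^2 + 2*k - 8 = (k + 4)*(k - 2)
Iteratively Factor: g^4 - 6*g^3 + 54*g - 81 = (g - 3)*(g^3 - 3*g^2 - 9*g + 27) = (g - 3)*(g + 3)*(g^2 - 6*g + 9) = (g - 3)^2*(g + 3)*(g - 3)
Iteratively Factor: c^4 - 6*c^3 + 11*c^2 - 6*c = (c - 2)*(c^3 - 4*c^2 + 3*c) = (c - 2)*(c - 1)*(c^2 - 3*c) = (c - 3)*(c - 2)*(c - 1)*(c)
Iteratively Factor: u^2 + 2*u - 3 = (u + 3)*(u - 1)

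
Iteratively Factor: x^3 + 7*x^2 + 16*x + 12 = (x + 2)*(x^2 + 5*x + 6) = (x + 2)^2*(x + 3)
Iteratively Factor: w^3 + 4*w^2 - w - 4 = (w - 1)*(w^2 + 5*w + 4) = (w - 1)*(w + 4)*(w + 1)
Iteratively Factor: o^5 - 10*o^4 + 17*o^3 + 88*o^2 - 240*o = (o - 4)*(o^4 - 6*o^3 - 7*o^2 + 60*o) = (o - 5)*(o - 4)*(o^3 - o^2 - 12*o) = (o - 5)*(o - 4)^2*(o^2 + 3*o) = o*(o - 5)*(o - 4)^2*(o + 3)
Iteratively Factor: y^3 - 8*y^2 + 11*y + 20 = (y - 4)*(y^2 - 4*y - 5) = (y - 4)*(y + 1)*(y - 5)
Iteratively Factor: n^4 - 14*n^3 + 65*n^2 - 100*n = (n)*(n^3 - 14*n^2 + 65*n - 100) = n*(n - 5)*(n^2 - 9*n + 20) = n*(n - 5)*(n - 4)*(n - 5)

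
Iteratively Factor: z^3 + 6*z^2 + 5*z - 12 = (z + 4)*(z^2 + 2*z - 3) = (z - 1)*(z + 4)*(z + 3)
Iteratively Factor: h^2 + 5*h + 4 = (h + 1)*(h + 4)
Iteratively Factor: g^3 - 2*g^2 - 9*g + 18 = (g - 2)*(g^2 - 9) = (g - 2)*(g + 3)*(g - 3)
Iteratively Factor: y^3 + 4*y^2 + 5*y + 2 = (y + 1)*(y^2 + 3*y + 2) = (y + 1)^2*(y + 2)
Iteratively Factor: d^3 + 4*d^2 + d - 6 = (d + 3)*(d^2 + d - 2) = (d + 2)*(d + 3)*(d - 1)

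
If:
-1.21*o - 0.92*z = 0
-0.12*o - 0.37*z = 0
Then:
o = 0.00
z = 0.00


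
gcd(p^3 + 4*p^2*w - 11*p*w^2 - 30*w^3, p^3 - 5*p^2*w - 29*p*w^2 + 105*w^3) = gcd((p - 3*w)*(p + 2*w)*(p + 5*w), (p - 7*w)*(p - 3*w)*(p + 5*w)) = p^2 + 2*p*w - 15*w^2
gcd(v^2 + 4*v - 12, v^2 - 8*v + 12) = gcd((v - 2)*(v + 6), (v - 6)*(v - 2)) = v - 2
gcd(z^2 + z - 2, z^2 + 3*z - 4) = z - 1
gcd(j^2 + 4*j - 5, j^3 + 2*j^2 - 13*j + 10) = j^2 + 4*j - 5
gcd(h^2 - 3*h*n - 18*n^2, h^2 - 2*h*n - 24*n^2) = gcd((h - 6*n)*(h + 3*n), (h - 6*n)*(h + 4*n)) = h - 6*n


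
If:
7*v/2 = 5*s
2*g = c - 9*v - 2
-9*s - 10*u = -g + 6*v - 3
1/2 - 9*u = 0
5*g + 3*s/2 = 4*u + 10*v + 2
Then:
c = 60034/9459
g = 8858/9459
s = 1820/9459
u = 1/18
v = 2600/9459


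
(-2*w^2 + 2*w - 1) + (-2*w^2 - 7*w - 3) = -4*w^2 - 5*w - 4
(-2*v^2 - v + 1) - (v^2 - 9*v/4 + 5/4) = -3*v^2 + 5*v/4 - 1/4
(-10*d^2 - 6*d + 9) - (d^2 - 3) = -11*d^2 - 6*d + 12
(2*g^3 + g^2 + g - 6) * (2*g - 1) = 4*g^4 + g^2 - 13*g + 6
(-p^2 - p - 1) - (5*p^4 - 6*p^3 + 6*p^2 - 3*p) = -5*p^4 + 6*p^3 - 7*p^2 + 2*p - 1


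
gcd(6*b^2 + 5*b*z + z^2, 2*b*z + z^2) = 2*b + z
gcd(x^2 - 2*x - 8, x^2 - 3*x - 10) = x + 2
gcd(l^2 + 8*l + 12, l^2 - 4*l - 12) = l + 2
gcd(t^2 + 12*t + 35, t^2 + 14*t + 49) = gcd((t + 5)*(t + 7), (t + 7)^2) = t + 7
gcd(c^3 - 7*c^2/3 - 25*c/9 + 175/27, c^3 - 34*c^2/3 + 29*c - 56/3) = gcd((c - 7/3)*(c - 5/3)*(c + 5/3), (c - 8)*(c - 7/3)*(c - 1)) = c - 7/3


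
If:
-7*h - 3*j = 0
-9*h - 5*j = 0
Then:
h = 0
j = 0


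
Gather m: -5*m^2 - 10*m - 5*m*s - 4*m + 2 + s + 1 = -5*m^2 + m*(-5*s - 14) + s + 3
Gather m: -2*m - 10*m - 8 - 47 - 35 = -12*m - 90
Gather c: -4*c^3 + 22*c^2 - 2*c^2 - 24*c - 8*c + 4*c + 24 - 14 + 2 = -4*c^3 + 20*c^2 - 28*c + 12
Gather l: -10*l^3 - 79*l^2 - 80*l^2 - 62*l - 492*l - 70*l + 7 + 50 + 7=-10*l^3 - 159*l^2 - 624*l + 64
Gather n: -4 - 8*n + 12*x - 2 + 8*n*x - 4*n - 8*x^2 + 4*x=n*(8*x - 12) - 8*x^2 + 16*x - 6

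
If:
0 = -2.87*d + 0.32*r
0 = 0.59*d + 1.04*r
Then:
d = 0.00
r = 0.00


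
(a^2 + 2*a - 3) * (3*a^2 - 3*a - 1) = 3*a^4 + 3*a^3 - 16*a^2 + 7*a + 3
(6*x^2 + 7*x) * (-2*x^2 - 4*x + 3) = -12*x^4 - 38*x^3 - 10*x^2 + 21*x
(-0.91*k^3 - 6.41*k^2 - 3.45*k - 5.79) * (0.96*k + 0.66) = -0.8736*k^4 - 6.7542*k^3 - 7.5426*k^2 - 7.8354*k - 3.8214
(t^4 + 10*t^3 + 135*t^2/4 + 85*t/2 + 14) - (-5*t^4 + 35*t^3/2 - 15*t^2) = 6*t^4 - 15*t^3/2 + 195*t^2/4 + 85*t/2 + 14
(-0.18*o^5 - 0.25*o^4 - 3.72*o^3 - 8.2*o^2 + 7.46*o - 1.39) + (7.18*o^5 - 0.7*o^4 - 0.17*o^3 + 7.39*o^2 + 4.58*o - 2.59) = 7.0*o^5 - 0.95*o^4 - 3.89*o^3 - 0.81*o^2 + 12.04*o - 3.98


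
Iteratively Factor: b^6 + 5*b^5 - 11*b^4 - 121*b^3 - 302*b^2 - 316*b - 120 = (b + 3)*(b^5 + 2*b^4 - 17*b^3 - 70*b^2 - 92*b - 40) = (b + 2)*(b + 3)*(b^4 - 17*b^2 - 36*b - 20) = (b + 1)*(b + 2)*(b + 3)*(b^3 - b^2 - 16*b - 20) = (b + 1)*(b + 2)^2*(b + 3)*(b^2 - 3*b - 10) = (b - 5)*(b + 1)*(b + 2)^2*(b + 3)*(b + 2)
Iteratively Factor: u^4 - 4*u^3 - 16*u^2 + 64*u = (u - 4)*(u^3 - 16*u) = u*(u - 4)*(u^2 - 16) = u*(u - 4)^2*(u + 4)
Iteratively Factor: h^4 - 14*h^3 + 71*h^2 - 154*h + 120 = (h - 4)*(h^3 - 10*h^2 + 31*h - 30) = (h - 5)*(h - 4)*(h^2 - 5*h + 6) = (h - 5)*(h - 4)*(h - 3)*(h - 2)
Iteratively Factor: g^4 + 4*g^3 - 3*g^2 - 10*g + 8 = (g - 1)*(g^3 + 5*g^2 + 2*g - 8) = (g - 1)*(g + 4)*(g^2 + g - 2) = (g - 1)*(g + 2)*(g + 4)*(g - 1)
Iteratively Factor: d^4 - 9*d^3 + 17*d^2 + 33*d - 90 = (d - 5)*(d^3 - 4*d^2 - 3*d + 18) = (d - 5)*(d - 3)*(d^2 - d - 6) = (d - 5)*(d - 3)^2*(d + 2)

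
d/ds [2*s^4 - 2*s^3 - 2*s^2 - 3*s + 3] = 8*s^3 - 6*s^2 - 4*s - 3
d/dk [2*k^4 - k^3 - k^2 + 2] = k*(8*k^2 - 3*k - 2)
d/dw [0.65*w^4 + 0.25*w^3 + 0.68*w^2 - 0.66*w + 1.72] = 2.6*w^3 + 0.75*w^2 + 1.36*w - 0.66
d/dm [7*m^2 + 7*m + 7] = 14*m + 7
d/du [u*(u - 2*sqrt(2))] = 2*u - 2*sqrt(2)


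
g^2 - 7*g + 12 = (g - 4)*(g - 3)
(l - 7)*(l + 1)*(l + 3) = l^3 - 3*l^2 - 25*l - 21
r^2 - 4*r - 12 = (r - 6)*(r + 2)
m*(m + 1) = m^2 + m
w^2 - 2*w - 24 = (w - 6)*(w + 4)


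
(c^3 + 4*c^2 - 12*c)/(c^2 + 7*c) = (c^2 + 4*c - 12)/(c + 7)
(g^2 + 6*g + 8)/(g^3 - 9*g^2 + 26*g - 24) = (g^2 + 6*g + 8)/(g^3 - 9*g^2 + 26*g - 24)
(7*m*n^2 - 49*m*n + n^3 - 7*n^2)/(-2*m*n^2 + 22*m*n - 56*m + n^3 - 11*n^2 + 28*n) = n*(-7*m - n)/(2*m*n - 8*m - n^2 + 4*n)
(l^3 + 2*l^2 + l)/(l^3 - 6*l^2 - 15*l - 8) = l/(l - 8)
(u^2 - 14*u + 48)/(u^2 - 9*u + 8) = (u - 6)/(u - 1)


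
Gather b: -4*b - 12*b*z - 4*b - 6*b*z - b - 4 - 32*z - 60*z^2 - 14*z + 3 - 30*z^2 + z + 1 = b*(-18*z - 9) - 90*z^2 - 45*z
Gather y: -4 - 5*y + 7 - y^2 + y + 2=-y^2 - 4*y + 5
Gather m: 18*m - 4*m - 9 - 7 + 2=14*m - 14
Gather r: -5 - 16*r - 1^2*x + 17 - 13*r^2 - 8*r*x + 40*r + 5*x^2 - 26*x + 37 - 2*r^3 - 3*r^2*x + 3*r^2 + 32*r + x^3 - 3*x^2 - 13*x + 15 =-2*r^3 + r^2*(-3*x - 10) + r*(56 - 8*x) + x^3 + 2*x^2 - 40*x + 64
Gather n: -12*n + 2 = 2 - 12*n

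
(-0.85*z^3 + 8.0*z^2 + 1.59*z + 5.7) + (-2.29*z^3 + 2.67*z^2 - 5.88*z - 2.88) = -3.14*z^3 + 10.67*z^2 - 4.29*z + 2.82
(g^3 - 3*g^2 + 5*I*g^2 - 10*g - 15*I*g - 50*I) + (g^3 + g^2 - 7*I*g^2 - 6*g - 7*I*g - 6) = 2*g^3 - 2*g^2 - 2*I*g^2 - 16*g - 22*I*g - 6 - 50*I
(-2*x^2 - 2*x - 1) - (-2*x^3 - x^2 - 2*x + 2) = 2*x^3 - x^2 - 3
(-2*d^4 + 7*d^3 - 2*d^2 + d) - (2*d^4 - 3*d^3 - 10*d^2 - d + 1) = -4*d^4 + 10*d^3 + 8*d^2 + 2*d - 1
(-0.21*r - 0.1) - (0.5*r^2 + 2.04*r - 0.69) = -0.5*r^2 - 2.25*r + 0.59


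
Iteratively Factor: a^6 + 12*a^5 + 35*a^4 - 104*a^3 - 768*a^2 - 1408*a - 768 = (a + 4)*(a^5 + 8*a^4 + 3*a^3 - 116*a^2 - 304*a - 192) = (a - 4)*(a + 4)*(a^4 + 12*a^3 + 51*a^2 + 88*a + 48) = (a - 4)*(a + 4)^2*(a^3 + 8*a^2 + 19*a + 12) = (a - 4)*(a + 1)*(a + 4)^2*(a^2 + 7*a + 12) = (a - 4)*(a + 1)*(a + 3)*(a + 4)^2*(a + 4)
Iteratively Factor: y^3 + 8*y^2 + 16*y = (y + 4)*(y^2 + 4*y) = (y + 4)^2*(y)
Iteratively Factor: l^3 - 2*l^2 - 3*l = (l - 3)*(l^2 + l) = (l - 3)*(l + 1)*(l)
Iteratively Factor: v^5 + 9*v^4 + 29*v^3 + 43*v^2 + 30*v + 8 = (v + 2)*(v^4 + 7*v^3 + 15*v^2 + 13*v + 4) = (v + 1)*(v + 2)*(v^3 + 6*v^2 + 9*v + 4) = (v + 1)*(v + 2)*(v + 4)*(v^2 + 2*v + 1) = (v + 1)^2*(v + 2)*(v + 4)*(v + 1)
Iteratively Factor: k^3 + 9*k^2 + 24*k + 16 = (k + 4)*(k^2 + 5*k + 4) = (k + 4)^2*(k + 1)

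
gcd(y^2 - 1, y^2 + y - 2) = y - 1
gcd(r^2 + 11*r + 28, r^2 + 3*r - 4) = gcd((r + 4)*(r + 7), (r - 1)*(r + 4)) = r + 4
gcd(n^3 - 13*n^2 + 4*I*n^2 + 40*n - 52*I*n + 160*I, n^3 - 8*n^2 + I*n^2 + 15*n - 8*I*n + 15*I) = n - 5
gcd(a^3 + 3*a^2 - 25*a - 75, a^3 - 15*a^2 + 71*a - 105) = a - 5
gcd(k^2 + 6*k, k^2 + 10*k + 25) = 1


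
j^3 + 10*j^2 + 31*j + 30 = (j + 2)*(j + 3)*(j + 5)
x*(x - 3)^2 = x^3 - 6*x^2 + 9*x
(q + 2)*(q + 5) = q^2 + 7*q + 10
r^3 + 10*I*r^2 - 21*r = r*(r + 3*I)*(r + 7*I)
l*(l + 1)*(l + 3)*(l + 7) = l^4 + 11*l^3 + 31*l^2 + 21*l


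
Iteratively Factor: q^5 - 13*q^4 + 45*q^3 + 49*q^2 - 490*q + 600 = (q - 5)*(q^4 - 8*q^3 + 5*q^2 + 74*q - 120) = (q - 5)*(q - 4)*(q^3 - 4*q^2 - 11*q + 30) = (q - 5)^2*(q - 4)*(q^2 + q - 6) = (q - 5)^2*(q - 4)*(q + 3)*(q - 2)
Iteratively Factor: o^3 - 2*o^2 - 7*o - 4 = (o - 4)*(o^2 + 2*o + 1) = (o - 4)*(o + 1)*(o + 1)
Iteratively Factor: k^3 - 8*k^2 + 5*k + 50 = (k - 5)*(k^2 - 3*k - 10) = (k - 5)^2*(k + 2)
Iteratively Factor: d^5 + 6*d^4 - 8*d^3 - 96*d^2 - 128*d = (d - 4)*(d^4 + 10*d^3 + 32*d^2 + 32*d) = (d - 4)*(d + 4)*(d^3 + 6*d^2 + 8*d) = d*(d - 4)*(d + 4)*(d^2 + 6*d + 8) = d*(d - 4)*(d + 2)*(d + 4)*(d + 4)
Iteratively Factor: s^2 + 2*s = (s)*(s + 2)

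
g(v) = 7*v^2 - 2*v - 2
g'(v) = 14*v - 2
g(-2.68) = 53.64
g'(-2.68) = -39.52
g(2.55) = 38.42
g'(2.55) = 33.70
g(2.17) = 26.62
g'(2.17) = 28.38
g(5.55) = 202.52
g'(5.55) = 75.70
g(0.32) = -1.92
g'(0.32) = 2.48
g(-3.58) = 94.87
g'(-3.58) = -52.12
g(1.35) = 8.06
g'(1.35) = 16.90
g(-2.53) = 47.87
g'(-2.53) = -37.42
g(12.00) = 982.00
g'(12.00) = 166.00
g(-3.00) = 67.00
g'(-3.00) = -44.00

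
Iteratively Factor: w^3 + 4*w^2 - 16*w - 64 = (w - 4)*(w^2 + 8*w + 16) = (w - 4)*(w + 4)*(w + 4)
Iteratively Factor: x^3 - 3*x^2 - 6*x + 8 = (x - 1)*(x^2 - 2*x - 8) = (x - 4)*(x - 1)*(x + 2)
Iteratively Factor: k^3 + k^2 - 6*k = (k)*(k^2 + k - 6) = k*(k - 2)*(k + 3)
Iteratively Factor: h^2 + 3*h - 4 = (h - 1)*(h + 4)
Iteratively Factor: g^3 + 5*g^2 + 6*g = (g + 3)*(g^2 + 2*g) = (g + 2)*(g + 3)*(g)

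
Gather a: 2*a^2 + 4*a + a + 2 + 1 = 2*a^2 + 5*a + 3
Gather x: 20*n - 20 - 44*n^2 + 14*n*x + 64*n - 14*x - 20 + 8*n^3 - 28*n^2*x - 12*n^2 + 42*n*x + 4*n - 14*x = 8*n^3 - 56*n^2 + 88*n + x*(-28*n^2 + 56*n - 28) - 40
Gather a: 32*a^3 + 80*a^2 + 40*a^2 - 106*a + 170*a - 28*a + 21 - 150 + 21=32*a^3 + 120*a^2 + 36*a - 108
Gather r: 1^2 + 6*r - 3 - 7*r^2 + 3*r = -7*r^2 + 9*r - 2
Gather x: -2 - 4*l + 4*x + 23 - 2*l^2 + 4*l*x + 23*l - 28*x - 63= -2*l^2 + 19*l + x*(4*l - 24) - 42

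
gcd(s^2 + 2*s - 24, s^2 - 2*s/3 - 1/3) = 1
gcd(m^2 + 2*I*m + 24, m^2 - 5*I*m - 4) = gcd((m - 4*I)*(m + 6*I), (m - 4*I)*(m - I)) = m - 4*I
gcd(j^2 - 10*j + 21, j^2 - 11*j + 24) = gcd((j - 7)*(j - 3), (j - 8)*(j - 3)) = j - 3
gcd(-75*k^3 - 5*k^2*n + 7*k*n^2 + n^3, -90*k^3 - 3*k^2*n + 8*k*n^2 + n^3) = 15*k^2 - 2*k*n - n^2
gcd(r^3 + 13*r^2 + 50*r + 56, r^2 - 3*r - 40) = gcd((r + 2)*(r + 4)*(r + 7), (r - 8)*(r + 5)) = 1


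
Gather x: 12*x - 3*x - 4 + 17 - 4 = 9*x + 9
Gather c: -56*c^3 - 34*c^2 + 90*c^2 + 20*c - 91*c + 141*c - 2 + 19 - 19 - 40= -56*c^3 + 56*c^2 + 70*c - 42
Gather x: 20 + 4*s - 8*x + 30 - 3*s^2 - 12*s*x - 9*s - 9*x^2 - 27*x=-3*s^2 - 5*s - 9*x^2 + x*(-12*s - 35) + 50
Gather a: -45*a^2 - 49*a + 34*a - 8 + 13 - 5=-45*a^2 - 15*a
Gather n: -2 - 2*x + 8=6 - 2*x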